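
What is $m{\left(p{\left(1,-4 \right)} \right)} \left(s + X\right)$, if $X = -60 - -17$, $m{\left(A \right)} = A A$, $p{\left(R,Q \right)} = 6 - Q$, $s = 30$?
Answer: $-1300$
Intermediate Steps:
$m{\left(A \right)} = A^{2}$
$X = -43$ ($X = -60 + 17 = -43$)
$m{\left(p{\left(1,-4 \right)} \right)} \left(s + X\right) = \left(6 - -4\right)^{2} \left(30 - 43\right) = \left(6 + 4\right)^{2} \left(-13\right) = 10^{2} \left(-13\right) = 100 \left(-13\right) = -1300$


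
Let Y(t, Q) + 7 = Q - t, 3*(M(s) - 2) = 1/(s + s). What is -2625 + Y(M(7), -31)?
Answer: -111931/42 ≈ -2665.0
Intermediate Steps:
M(s) = 2 + 1/(6*s) (M(s) = 2 + 1/(3*(s + s)) = 2 + 1/(3*((2*s))) = 2 + (1/(2*s))/3 = 2 + 1/(6*s))
Y(t, Q) = -7 + Q - t (Y(t, Q) = -7 + (Q - t) = -7 + Q - t)
-2625 + Y(M(7), -31) = -2625 + (-7 - 31 - (2 + (⅙)/7)) = -2625 + (-7 - 31 - (2 + (⅙)*(⅐))) = -2625 + (-7 - 31 - (2 + 1/42)) = -2625 + (-7 - 31 - 1*85/42) = -2625 + (-7 - 31 - 85/42) = -2625 - 1681/42 = -111931/42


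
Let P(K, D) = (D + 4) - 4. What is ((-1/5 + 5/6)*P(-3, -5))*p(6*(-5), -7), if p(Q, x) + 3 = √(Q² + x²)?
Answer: 19/2 - 19*√949/6 ≈ -88.052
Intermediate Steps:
P(K, D) = D (P(K, D) = (4 + D) - 4 = D)
p(Q, x) = -3 + √(Q² + x²)
((-1/5 + 5/6)*P(-3, -5))*p(6*(-5), -7) = ((-1/5 + 5/6)*(-5))*(-3 + √((6*(-5))² + (-7)²)) = ((-1*⅕ + 5*(⅙))*(-5))*(-3 + √((-30)² + 49)) = ((-⅕ + ⅚)*(-5))*(-3 + √(900 + 49)) = ((19/30)*(-5))*(-3 + √949) = -19*(-3 + √949)/6 = 19/2 - 19*√949/6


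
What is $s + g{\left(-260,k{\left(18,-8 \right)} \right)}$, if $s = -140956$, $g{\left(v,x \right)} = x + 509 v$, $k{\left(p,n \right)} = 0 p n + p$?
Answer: $-273278$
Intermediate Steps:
$k{\left(p,n \right)} = p$ ($k{\left(p,n \right)} = 0 n + p = 0 + p = p$)
$s + g{\left(-260,k{\left(18,-8 \right)} \right)} = -140956 + \left(18 + 509 \left(-260\right)\right) = -140956 + \left(18 - 132340\right) = -140956 - 132322 = -273278$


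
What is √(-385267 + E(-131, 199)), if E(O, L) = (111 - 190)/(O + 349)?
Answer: I*√18309446130/218 ≈ 620.7*I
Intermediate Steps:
E(O, L) = -79/(349 + O)
√(-385267 + E(-131, 199)) = √(-385267 - 79/(349 - 131)) = √(-385267 - 79/218) = √(-83988285/218) = I*√18309446130/218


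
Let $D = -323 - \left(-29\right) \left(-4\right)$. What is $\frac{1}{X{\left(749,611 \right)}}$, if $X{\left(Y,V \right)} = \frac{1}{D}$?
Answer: $-439$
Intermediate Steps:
$D = -439$ ($D = -323 - 116 = -439$)
$X{\left(Y,V \right)} = - \frac{1}{439}$ ($X{\left(Y,V \right)} = \frac{1}{-439} = - \frac{1}{439}$)
$\frac{1}{X{\left(749,611 \right)}} = \frac{1}{- \frac{1}{439}} = -439$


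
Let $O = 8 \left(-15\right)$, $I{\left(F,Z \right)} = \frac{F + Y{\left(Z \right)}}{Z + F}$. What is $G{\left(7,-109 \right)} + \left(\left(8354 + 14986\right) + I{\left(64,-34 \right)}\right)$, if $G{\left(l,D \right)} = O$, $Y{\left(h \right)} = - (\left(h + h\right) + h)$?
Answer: $\frac{348383}{15} \approx 23226.0$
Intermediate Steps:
$Y{\left(h \right)} = - 3 h$ ($Y{\left(h \right)} = - (2 h + h) = - 3 h$)
$I{\left(F,Z \right)} = \frac{F - 3 Z}{F + Z}$ ($I{\left(F,Z \right)} = \frac{F - 3 Z}{Z + F} = \frac{F - 3 Z}{F + Z}$)
$O = -120$
$G{\left(l,D \right)} = -120$
$G{\left(7,-109 \right)} + \left(\left(8354 + 14986\right) + I{\left(64,-34 \right)}\right) = -120 + \left(\left(8354 + 14986\right) + \frac{64 - -102}{64 - 34}\right) = -120 + \left(23340 + \frac{64 + 102}{30}\right) = -120 + \left(23340 + \frac{1}{30} \cdot 166\right) = -120 + \left(23340 + \frac{83}{15}\right) = -120 + \frac{350183}{15} = \frac{348383}{15}$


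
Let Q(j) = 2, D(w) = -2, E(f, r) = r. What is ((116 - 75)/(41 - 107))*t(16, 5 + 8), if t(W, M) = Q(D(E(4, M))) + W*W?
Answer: -1763/11 ≈ -160.27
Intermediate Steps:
t(W, M) = 2 + W² (t(W, M) = 2 + W*W = 2 + W²)
((116 - 75)/(41 - 107))*t(16, 5 + 8) = ((116 - 75)/(41 - 107))*(2 + 16²) = (41/(-66))*(2 + 256) = (41*(-1/66))*258 = -41/66*258 = -1763/11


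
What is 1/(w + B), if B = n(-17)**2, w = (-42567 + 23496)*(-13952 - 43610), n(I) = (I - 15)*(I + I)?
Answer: 1/1098948646 ≈ 9.0996e-10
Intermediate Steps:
n(I) = 2*I*(-15 + I) (n(I) = (-15 + I)*(2*I) = 2*I*(-15 + I))
w = 1097764902 (w = -19071*(-57562) = 1097764902)
B = 1183744 (B = (2*(-17)*(-15 - 17))**2 = (2*(-17)*(-32))**2 = 1088**2 = 1183744)
1/(w + B) = 1/(1097764902 + 1183744) = 1/1098948646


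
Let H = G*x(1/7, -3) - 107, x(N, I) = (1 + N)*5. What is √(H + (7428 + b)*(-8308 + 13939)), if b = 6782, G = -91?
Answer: √80015883 ≈ 8945.2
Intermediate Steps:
x(N, I) = 5 + 5*N
H = -627 (H = -91*(5 + 5/7) - 107 = -91*40/7 - 107 = -520 - 107 = -627)
√(H + (7428 + b)*(-8308 + 13939)) = √(-627 + (7428 + 6782)*(-8308 + 13939)) = √(-627 + 14210*5631) = √(-627 + 80016510) = √80015883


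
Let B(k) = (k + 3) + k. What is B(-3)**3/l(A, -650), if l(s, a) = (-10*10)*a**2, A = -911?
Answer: 27/42250000 ≈ 6.3905e-7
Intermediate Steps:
B(k) = 3 + 2*k (B(k) = (3 + k) + k = 3 + 2*k)
l(s, a) = -100*a**2
B(-3)**3/l(A, -650) = (3 + 2*(-3))**3/((-100*(-650)**2)) = (3 - 6)**3/((-100*422500)) = (-3)**3/(-42250000) = -27*(-1/42250000) = 27/42250000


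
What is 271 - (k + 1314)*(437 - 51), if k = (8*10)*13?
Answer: -908373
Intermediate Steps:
k = 1040 (k = 80*13 = 1040)
271 - (k + 1314)*(437 - 51) = 271 - (1040 + 1314)*(437 - 51) = 271 - 2354*386 = 271 - 1*908644 = 271 - 908644 = -908373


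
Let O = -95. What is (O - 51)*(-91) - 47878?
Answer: -34592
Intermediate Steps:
(O - 51)*(-91) - 47878 = (-95 - 51)*(-91) - 47878 = -146*(-91) - 47878 = 13286 - 47878 = -34592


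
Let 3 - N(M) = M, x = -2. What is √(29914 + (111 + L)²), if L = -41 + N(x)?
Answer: √35539 ≈ 188.52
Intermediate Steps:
N(M) = 3 - M
L = -36 (L = -41 + (3 - 1*(-2)) = -41 + (3 + 2) = -41 + 5 = -36)
√(29914 + (111 + L)²) = √(29914 + (111 - 36)²) = √(29914 + 75²) = √(29914 + 5625) = √35539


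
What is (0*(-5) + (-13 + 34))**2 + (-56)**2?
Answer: 3577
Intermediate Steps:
(0*(-5) + (-13 + 34))**2 + (-56)**2 = (0 + 21)**2 + 3136 = 21**2 + 3136 = 441 + 3136 = 3577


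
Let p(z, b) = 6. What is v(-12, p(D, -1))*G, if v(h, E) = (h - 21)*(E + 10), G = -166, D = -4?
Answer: 87648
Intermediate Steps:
v(h, E) = (-21 + h)*(10 + E)
v(-12, p(D, -1))*G = (-210 - 21*6 + 10*(-12) + 6*(-12))*(-166) = (-210 - 126 - 120 - 72)*(-166) = -528*(-166) = 87648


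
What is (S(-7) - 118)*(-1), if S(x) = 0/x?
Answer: 118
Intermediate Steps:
S(x) = 0
(S(-7) - 118)*(-1) = (0 - 118)*(-1) = -118*(-1) = 118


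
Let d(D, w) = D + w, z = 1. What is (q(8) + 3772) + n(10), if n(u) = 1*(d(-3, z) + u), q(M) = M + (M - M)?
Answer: 3788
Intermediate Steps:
q(M) = M (q(M) = M + 0 = M)
n(u) = -2 + u (n(u) = 1*((-3 + 1) + u) = 1*(-2 + u) = -2 + u)
(q(8) + 3772) + n(10) = (8 + 3772) + (-2 + 10) = 3780 + 8 = 3788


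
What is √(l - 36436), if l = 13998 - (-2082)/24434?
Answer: I*√3348972969085/12217 ≈ 149.79*I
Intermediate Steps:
l = 171014607/12217 (l = 13998 - (-2082)/24434 = 13998 - 1*(-1041/12217) = 13998 + 1041/12217 = 171014607/12217 ≈ 13998.)
√(l - 36436) = √(171014607/12217 - 36436) = √(-274124005/12217) = I*√3348972969085/12217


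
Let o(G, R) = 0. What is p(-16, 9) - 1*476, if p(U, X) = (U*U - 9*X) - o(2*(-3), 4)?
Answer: -301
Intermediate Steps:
p(U, X) = U² - 9*X (p(U, X) = (U*U - 9*X) - 1*0 = (U² - 9*X) + 0 = U² - 9*X)
p(-16, 9) - 1*476 = ((-16)² - 9*9) - 1*476 = (256 - 81) - 476 = 175 - 476 = -301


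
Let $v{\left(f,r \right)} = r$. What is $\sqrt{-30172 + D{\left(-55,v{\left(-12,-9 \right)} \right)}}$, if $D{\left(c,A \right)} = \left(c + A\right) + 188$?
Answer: $4 i \sqrt{1878} \approx 173.34 i$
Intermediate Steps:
$D{\left(c,A \right)} = 188 + A + c$ ($D{\left(c,A \right)} = \left(A + c\right) + 188 = 188 + A + c$)
$\sqrt{-30172 + D{\left(-55,v{\left(-12,-9 \right)} \right)}} = \sqrt{-30172 - -124} = \sqrt{-30172 + 124} = \sqrt{-30048} = 4 i \sqrt{1878}$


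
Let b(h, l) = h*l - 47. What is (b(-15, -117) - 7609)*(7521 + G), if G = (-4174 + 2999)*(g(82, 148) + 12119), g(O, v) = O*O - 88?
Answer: 129996693204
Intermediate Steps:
b(h, l) = -47 + h*l
g(O, v) = -88 + O**2 (g(O, v) = O**2 - 88 = -88 + O**2)
G = -22037125 (G = (-4174 + 2999)*((-88 + 82**2) + 12119) = -1175*((-88 + 6724) + 12119) = -1175*(6636 + 12119) = -1175*18755 = -22037125)
(b(-15, -117) - 7609)*(7521 + G) = ((-47 - 15*(-117)) - 7609)*(7521 - 22037125) = ((-47 + 1755) - 7609)*(-22029604) = (1708 - 7609)*(-22029604) = -5901*(-22029604) = 129996693204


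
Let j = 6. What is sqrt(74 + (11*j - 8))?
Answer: 2*sqrt(33) ≈ 11.489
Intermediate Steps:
sqrt(74 + (11*j - 8)) = sqrt(74 + (11*6 - 8)) = sqrt(74 + (66 - 8)) = sqrt(74 + 58) = sqrt(132) = 2*sqrt(33)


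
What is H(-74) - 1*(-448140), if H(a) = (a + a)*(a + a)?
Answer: 470044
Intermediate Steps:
H(a) = 4*a² (H(a) = (2*a)*(2*a) = 4*a²)
H(-74) - 1*(-448140) = 4*(-74)² - 1*(-448140) = 4*5476 + 448140 = 21904 + 448140 = 470044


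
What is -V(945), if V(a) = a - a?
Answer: 0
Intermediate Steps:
V(a) = 0
-V(945) = -1*0 = 0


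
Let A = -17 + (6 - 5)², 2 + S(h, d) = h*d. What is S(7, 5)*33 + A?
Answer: 1073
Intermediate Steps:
S(h, d) = -2 + d*h (S(h, d) = -2 + h*d = -2 + d*h)
A = -16 (A = -17 + 1² = -17 + 1 = -16)
S(7, 5)*33 + A = (-2 + 5*7)*33 - 16 = (-2 + 35)*33 - 16 = 33*33 - 16 = 1089 - 16 = 1073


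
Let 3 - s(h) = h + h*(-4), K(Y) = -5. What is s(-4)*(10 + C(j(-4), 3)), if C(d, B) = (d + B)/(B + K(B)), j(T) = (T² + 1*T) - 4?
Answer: -81/2 ≈ -40.500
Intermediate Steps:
j(T) = -4 + T + T² (j(T) = (T² + T) - 4 = (T + T²) - 4 = -4 + T + T²)
C(d, B) = (B + d)/(-5 + B) (C(d, B) = (d + B)/(B - 5) = (B + d)/(-5 + B))
s(h) = 3 + 3*h (s(h) = 3 - (h + h*(-4)) = 3 - (h - 4*h) = 3 - (-3)*h = 3 + 3*h)
s(-4)*(10 + C(j(-4), 3)) = (3 + 3*(-4))*(10 + (3 + (-4 - 4 + (-4)²))/(-5 + 3)) = (3 - 12)*(10 + (3 + (-4 - 4 + 16))/(-2)) = -9*(10 - (3 + 8)/2) = -9*(10 - ½*11) = -9*(10 - 11/2) = -9*9/2 = -81/2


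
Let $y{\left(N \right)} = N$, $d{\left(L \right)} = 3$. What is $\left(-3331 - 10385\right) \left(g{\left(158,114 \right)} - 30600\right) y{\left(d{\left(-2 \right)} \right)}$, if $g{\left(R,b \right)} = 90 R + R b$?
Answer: $-67153536$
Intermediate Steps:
$\left(-3331 - 10385\right) \left(g{\left(158,114 \right)} - 30600\right) y{\left(d{\left(-2 \right)} \right)} = \left(-3331 - 10385\right) \left(158 \left(90 + 114\right) - 30600\right) 3 = - 13716 \left(158 \cdot 204 - 30600\right) 3 = - 13716 \left(32232 - 30600\right) 3 = \left(-13716\right) 1632 \cdot 3 = \left(-22384512\right) 3 = -67153536$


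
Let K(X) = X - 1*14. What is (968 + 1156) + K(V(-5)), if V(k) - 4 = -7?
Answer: 2107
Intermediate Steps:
V(k) = -3 (V(k) = 4 - 7 = -3)
K(X) = -14 + X (K(X) = X - 14 = -14 + X)
(968 + 1156) + K(V(-5)) = (968 + 1156) + (-14 - 3) = 2124 - 17 = 2107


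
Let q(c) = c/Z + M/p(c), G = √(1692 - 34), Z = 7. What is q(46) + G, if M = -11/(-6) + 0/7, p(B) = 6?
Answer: 1733/252 + √1658 ≈ 47.596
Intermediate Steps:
G = √1658 ≈ 40.719
M = 11/6 (M = -11*(-⅙) + 0*(⅐) = 11/6 + 0 = 11/6 ≈ 1.8333)
q(c) = 11/36 + c/7 (q(c) = c/7 + (11/6)/6 = c*(⅐) + (11/6)*(⅙) = c/7 + 11/36 = 11/36 + c/7)
q(46) + G = (11/36 + (⅐)*46) + √1658 = (11/36 + 46/7) + √1658 = 1733/252 + √1658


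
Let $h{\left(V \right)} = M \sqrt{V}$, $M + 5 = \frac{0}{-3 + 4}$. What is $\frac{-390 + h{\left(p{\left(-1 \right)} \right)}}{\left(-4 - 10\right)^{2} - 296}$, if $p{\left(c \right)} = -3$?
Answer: $\frac{39}{10} + \frac{i \sqrt{3}}{20} \approx 3.9 + 0.086603 i$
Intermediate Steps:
$M = -5$ ($M = -5 + \frac{0}{-3 + 4} = -5 + \frac{0}{1} = -5 + 0 \cdot 1 = -5 + 0 = -5$)
$h{\left(V \right)} = - 5 \sqrt{V}$
$\frac{-390 + h{\left(p{\left(-1 \right)} \right)}}{\left(-4 - 10\right)^{2} - 296} = \frac{-390 - 5 \sqrt{-3}}{\left(-4 - 10\right)^{2} - 296} = \frac{-390 - 5 i \sqrt{3}}{\left(-14\right)^{2} - 296} = \frac{-390 - 5 i \sqrt{3}}{196 - 296} = \frac{-390 - 5 i \sqrt{3}}{-100} = \left(-390 - 5 i \sqrt{3}\right) \left(- \frac{1}{100}\right) = \frac{39}{10} + \frac{i \sqrt{3}}{20}$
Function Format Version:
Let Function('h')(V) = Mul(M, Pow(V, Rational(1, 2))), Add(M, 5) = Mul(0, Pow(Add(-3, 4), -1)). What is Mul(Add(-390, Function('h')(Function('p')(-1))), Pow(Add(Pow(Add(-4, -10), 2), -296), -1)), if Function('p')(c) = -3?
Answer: Add(Rational(39, 10), Mul(Rational(1, 20), I, Pow(3, Rational(1, 2)))) ≈ Add(3.9000, Mul(0.086603, I))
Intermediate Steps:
M = -5 (M = Add(-5, Mul(0, Pow(Add(-3, 4), -1))) = Add(-5, Mul(0, Pow(1, -1))) = Add(-5, Mul(0, 1)) = Add(-5, 0) = -5)
Function('h')(V) = Mul(-5, Pow(V, Rational(1, 2)))
Mul(Add(-390, Function('h')(Function('p')(-1))), Pow(Add(Pow(Add(-4, -10), 2), -296), -1)) = Mul(Add(-390, Mul(-5, Pow(-3, Rational(1, 2)))), Pow(Add(Pow(Add(-4, -10), 2), -296), -1)) = Mul(Add(-390, Mul(-5, Mul(I, Pow(3, Rational(1, 2))))), Pow(Add(Pow(-14, 2), -296), -1)) = Mul(Add(-390, Mul(-5, I, Pow(3, Rational(1, 2)))), Pow(Add(196, -296), -1)) = Mul(Add(-390, Mul(-5, I, Pow(3, Rational(1, 2)))), Pow(-100, -1)) = Mul(Add(-390, Mul(-5, I, Pow(3, Rational(1, 2)))), Rational(-1, 100)) = Add(Rational(39, 10), Mul(Rational(1, 20), I, Pow(3, Rational(1, 2))))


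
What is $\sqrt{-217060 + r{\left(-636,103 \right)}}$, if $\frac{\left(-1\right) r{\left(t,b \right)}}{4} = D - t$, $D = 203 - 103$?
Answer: $2 i \sqrt{55001} \approx 469.05 i$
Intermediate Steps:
$D = 100$ ($D = 203 - 103 = 100$)
$r{\left(t,b \right)} = -400 + 4 t$ ($r{\left(t,b \right)} = - 4 \left(100 - t\right) = -400 + 4 t$)
$\sqrt{-217060 + r{\left(-636,103 \right)}} = \sqrt{-217060 + \left(-400 + 4 \left(-636\right)\right)} = \sqrt{-217060 - 2944} = \sqrt{-220004} = 2 i \sqrt{55001}$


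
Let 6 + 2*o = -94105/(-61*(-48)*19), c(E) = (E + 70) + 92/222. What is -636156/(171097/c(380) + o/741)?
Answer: -655558982802262656/391446419951549 ≈ -1674.7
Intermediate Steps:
c(E) = 7816/111 + E (c(E) = (70 + E) + 92*(1/222) = (70 + E) + 46/111 = 7816/111 + E)
o = -427897/111264 (o = -3 + (-94105/(-61*(-48)*19))/2 = -3 + (-94105/(2928*19))/2 = -3 + (-94105/55632)/2 = -3 + (-94105*1/55632)/2 = -3 + (1/2)*(-94105/55632) = -3 - 94105/111264 = -427897/111264 ≈ -3.8458)
-636156/(171097/c(380) + o/741) = -636156/(171097/(7816/111 + 380) - 427897/111264/741) = -636156/(171097/(49996/111) - 427897/111264*1/741) = -636156/(171097*(111/49996) - 427897/82446624) = -636156/(18991767/49996 - 427897/82446624) = -636156/391446419951549/1030500353376 = -636156*1030500353376/391446419951549 = -655558982802262656/391446419951549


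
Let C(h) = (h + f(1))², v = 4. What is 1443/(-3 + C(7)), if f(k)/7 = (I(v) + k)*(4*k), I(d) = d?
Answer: 37/554 ≈ 0.066787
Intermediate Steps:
f(k) = 28*k*(4 + k) (f(k) = 7*((4 + k)*(4*k)) = 7*(4*k*(4 + k)) = 28*k*(4 + k))
C(h) = (140 + h)² (C(h) = (h + 28*1*(4 + 1))² = (h + 28*1*5)² = (h + 140)² = (140 + h)²)
1443/(-3 + C(7)) = 1443/(-3 + (140 + 7)²) = 1443/(-3 + 147²) = 1443/(-3 + 21609) = 1443/21606 = (1/21606)*1443 = 37/554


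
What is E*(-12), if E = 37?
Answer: -444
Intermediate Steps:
E*(-12) = 37*(-12) = -444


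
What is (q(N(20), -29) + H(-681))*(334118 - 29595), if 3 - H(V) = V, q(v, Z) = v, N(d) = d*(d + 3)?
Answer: 348374312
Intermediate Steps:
N(d) = d*(3 + d)
H(V) = 3 - V
(q(N(20), -29) + H(-681))*(334118 - 29595) = (20*(3 + 20) + (3 - 1*(-681)))*(334118 - 29595) = (20*23 + (3 + 681))*304523 = (460 + 684)*304523 = 1144*304523 = 348374312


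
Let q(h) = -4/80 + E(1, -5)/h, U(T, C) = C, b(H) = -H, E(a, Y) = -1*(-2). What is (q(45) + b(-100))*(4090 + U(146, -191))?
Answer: 70178101/180 ≈ 3.8988e+5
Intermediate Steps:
E(a, Y) = 2
q(h) = -1/20 + 2/h (q(h) = -4/80 + 2/h = -4*1/80 + 2/h = -1/20 + 2/h)
(q(45) + b(-100))*(4090 + U(146, -191)) = ((1/20)*(40 - 1*45)/45 - 1*(-100))*(4090 - 191) = ((1/20)*(1/45)*(40 - 45) + 100)*3899 = ((1/20)*(1/45)*(-5) + 100)*3899 = (-1/180 + 100)*3899 = (17999/180)*3899 = 70178101/180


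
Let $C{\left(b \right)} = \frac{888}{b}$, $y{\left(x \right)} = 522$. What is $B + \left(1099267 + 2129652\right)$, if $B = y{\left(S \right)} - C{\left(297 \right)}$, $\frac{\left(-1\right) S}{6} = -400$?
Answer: $\frac{319714363}{99} \approx 3.2294 \cdot 10^{6}$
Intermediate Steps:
$S = 2400$ ($S = \left(-6\right) \left(-400\right) = 2400$)
$B = \frac{51382}{99}$ ($B = 522 - \frac{888}{297} = 522 - 888 \cdot \frac{1}{297} = 522 - \frac{296}{99} = \frac{51382}{99} \approx 519.01$)
$B + \left(1099267 + 2129652\right) = \frac{51382}{99} + \left(1099267 + 2129652\right) = \frac{51382}{99} + 3228919 = \frac{319714363}{99}$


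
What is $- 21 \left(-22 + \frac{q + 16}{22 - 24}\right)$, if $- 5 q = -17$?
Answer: $\frac{6657}{10} \approx 665.7$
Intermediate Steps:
$q = \frac{17}{5}$ ($q = \left(- \frac{1}{5}\right) \left(-17\right) = \frac{17}{5} \approx 3.4$)
$- 21 \left(-22 + \frac{q + 16}{22 - 24}\right) = - 21 \left(-22 + \frac{\frac{17}{5} + 16}{22 - 24}\right) = - 21 \left(-22 + \frac{97}{5 \left(-2\right)}\right) = - 21 \left(-22 + \frac{97}{5} \left(- \frac{1}{2}\right)\right) = - 21 \left(-22 - \frac{97}{10}\right) = \left(-21\right) \left(- \frac{317}{10}\right) = \frac{6657}{10}$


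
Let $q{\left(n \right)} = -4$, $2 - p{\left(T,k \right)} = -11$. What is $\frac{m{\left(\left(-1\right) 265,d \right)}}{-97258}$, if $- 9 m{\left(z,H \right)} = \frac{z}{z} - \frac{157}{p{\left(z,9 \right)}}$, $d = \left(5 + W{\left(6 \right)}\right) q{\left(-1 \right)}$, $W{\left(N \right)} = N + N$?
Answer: $- \frac{8}{632177} \approx -1.2655 \cdot 10^{-5}$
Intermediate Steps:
$p{\left(T,k \right)} = 13$ ($p{\left(T,k \right)} = 2 - -11 = 2 + 11 = 13$)
$W{\left(N \right)} = 2 N$
$d = -68$ ($d = \left(5 + 2 \cdot 6\right) \left(-4\right) = \left(5 + 12\right) \left(-4\right) = 17 \left(-4\right) = -68$)
$m{\left(z,H \right)} = \frac{16}{13}$ ($m{\left(z,H \right)} = - \frac{\frac{z}{z} - \frac{157}{13}}{9} = - \frac{1 - \frac{157}{13}}{9} = \left(- \frac{1}{9}\right) \left(- \frac{144}{13}\right) = \frac{16}{13}$)
$\frac{m{\left(\left(-1\right) 265,d \right)}}{-97258} = \frac{16}{13 \left(-97258\right)} = \frac{16}{13} \left(- \frac{1}{97258}\right) = - \frac{8}{632177}$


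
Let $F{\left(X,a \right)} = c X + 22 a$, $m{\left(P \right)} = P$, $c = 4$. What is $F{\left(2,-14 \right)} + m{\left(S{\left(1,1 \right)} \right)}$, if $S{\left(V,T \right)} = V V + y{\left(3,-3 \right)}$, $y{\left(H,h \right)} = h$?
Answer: $-302$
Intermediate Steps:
$S{\left(V,T \right)} = -3 + V^{2}$ ($S{\left(V,T \right)} = V V - 3 = V^{2} - 3 = -3 + V^{2}$)
$F{\left(X,a \right)} = 4 X + 22 a$
$F{\left(2,-14 \right)} + m{\left(S{\left(1,1 \right)} \right)} = \left(4 \cdot 2 + 22 \left(-14\right)\right) - \left(3 - 1^{2}\right) = \left(8 - 308\right) + \left(-3 + 1\right) = -300 - 2 = -302$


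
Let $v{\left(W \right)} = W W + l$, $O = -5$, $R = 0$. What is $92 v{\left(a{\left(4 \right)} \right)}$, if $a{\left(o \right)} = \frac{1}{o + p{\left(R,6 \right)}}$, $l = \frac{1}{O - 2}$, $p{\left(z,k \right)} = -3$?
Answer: $\frac{552}{7} \approx 78.857$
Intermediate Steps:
$l = - \frac{1}{7}$ ($l = \frac{1}{-5 - 2} = \frac{1}{-7} = - \frac{1}{7} \approx -0.14286$)
$a{\left(o \right)} = \frac{1}{-3 + o}$ ($a{\left(o \right)} = \frac{1}{o - 3} = \frac{1}{-3 + o}$)
$v{\left(W \right)} = - \frac{1}{7} + W^{2}$ ($v{\left(W \right)} = W W - \frac{1}{7} = W^{2} - \frac{1}{7} = - \frac{1}{7} + W^{2}$)
$92 v{\left(a{\left(4 \right)} \right)} = 92 \left(- \frac{1}{7} + \left(\frac{1}{-3 + 4}\right)^{2}\right) = 92 \left(- \frac{1}{7} + \left(1^{-1}\right)^{2}\right) = 92 \left(- \frac{1}{7} + 1^{2}\right) = 92 \left(- \frac{1}{7} + 1\right) = 92 \cdot \frac{6}{7} = \frac{552}{7}$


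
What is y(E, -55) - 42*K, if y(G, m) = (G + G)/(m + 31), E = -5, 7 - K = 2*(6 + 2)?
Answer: 4541/12 ≈ 378.42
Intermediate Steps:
K = -9 (K = 7 - 2*(6 + 2) = 7 - 2*8 = 7 - 1*16 = 7 - 16 = -9)
y(G, m) = 2*G/(31 + m) (y(G, m) = (2*G)/(31 + m) = 2*G/(31 + m))
y(E, -55) - 42*K = 2*(-5)/(31 - 55) - 42*(-9) = 2*(-5)/(-24) - 1*(-378) = 2*(-5)*(-1/24) + 378 = 5/12 + 378 = 4541/12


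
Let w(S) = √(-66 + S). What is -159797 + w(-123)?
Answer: -159797 + 3*I*√21 ≈ -1.598e+5 + 13.748*I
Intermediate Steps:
-159797 + w(-123) = -159797 + √(-66 - 123) = -159797 + √(-189) = -159797 + 3*I*√21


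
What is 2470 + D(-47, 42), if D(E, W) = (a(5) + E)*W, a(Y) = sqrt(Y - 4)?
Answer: 538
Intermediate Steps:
a(Y) = sqrt(-4 + Y)
D(E, W) = W*(1 + E) (D(E, W) = (sqrt(-4 + 5) + E)*W = (sqrt(1) + E)*W = (1 + E)*W = W*(1 + E))
2470 + D(-47, 42) = 2470 + 42*(1 - 47) = 2470 + 42*(-46) = 2470 - 1932 = 538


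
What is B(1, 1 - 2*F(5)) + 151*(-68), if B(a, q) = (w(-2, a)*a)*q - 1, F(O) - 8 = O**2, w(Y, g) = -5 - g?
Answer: -9879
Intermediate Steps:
F(O) = 8 + O**2
B(a, q) = -1 + a*q*(-5 - a) (B(a, q) = ((-5 - a)*a)*q - 1 = (a*(-5 - a))*q - 1 = a*q*(-5 - a) - 1 = -1 + a*q*(-5 - a))
B(1, 1 - 2*F(5)) + 151*(-68) = (-1 - 1*1*(1 - 2*(8 + 5**2))*(5 + 1)) + 151*(-68) = (-1 - 1*1*(1 - 2*(8 + 25))*6) - 10268 = (-1 - 1*1*(1 - 2*33)*6) - 10268 = (-1 - 1*1*(1 - 66)*6) - 10268 = (-1 - 1*1*(-65)*6) - 10268 = (-1 + 390) - 10268 = 389 - 10268 = -9879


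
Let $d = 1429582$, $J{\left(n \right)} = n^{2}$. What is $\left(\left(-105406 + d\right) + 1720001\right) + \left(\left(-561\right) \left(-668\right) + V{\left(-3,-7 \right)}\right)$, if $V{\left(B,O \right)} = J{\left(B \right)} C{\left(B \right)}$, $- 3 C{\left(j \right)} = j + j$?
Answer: $3418943$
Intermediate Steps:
$C{\left(j \right)} = - \frac{2 j}{3}$ ($C{\left(j \right)} = - \frac{j + j}{3} = - \frac{2 j}{3}$)
$V{\left(B,O \right)} = - \frac{2 B^{3}}{3}$ ($V{\left(B,O \right)} = B^{2} \left(- \frac{2 B}{3}\right) = - \frac{2 B^{3}}{3}$)
$\left(\left(-105406 + d\right) + 1720001\right) + \left(\left(-561\right) \left(-668\right) + V{\left(-3,-7 \right)}\right) = \left(\left(-105406 + 1429582\right) + 1720001\right) - \left(-374748 + \frac{2 \left(-3\right)^{3}}{3}\right) = \left(1324176 + 1720001\right) + \left(374748 - -18\right) = 3044177 + \left(374748 + 18\right) = 3044177 + 374766 = 3418943$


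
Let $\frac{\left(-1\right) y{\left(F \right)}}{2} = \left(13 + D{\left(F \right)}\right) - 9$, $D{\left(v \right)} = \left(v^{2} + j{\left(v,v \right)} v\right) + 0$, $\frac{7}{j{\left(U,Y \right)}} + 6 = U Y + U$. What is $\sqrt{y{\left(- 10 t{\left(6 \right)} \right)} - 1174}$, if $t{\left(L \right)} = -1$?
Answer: $\frac{i \sqrt{935142}}{26} \approx 37.193 i$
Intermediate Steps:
$j{\left(U,Y \right)} = \frac{7}{-6 + U + U Y}$ ($j{\left(U,Y \right)} = \frac{7}{-6 + \left(U Y + U\right)} = \frac{7}{-6 + \left(U + U Y\right)} = \frac{7}{-6 + U + U Y}$)
$D{\left(v \right)} = v^{2} + \frac{7 v}{-6 + v + v^{2}}$ ($D{\left(v \right)} = \left(v^{2} + \frac{7}{-6 + v + v v} v\right) + 0 = \left(v^{2} + \frac{7}{-6 + v + v^{2}} v\right) + 0 = \left(v^{2} + \frac{7 v}{-6 + v + v^{2}}\right) + 0 = v^{2} + \frac{7 v}{-6 + v + v^{2}}$)
$y{\left(F \right)} = -8 - \frac{2 F \left(7 + F \left(-6 + F + F^{2}\right)\right)}{-6 + F + F^{2}}$ ($y{\left(F \right)} = - 2 \left(\left(13 + \frac{F \left(7 + F \left(-6 + F + F^{2}\right)\right)}{-6 + F + F^{2}}\right) - 9\right) = - 2 \left(4 + \frac{F \left(7 + F \left(-6 + F + F^{2}\right)\right)}{-6 + F + F^{2}}\right) = -8 - \frac{2 F \left(7 + F \left(-6 + F + F^{2}\right)\right)}{-6 + F + F^{2}}$)
$\sqrt{y{\left(- 10 t{\left(6 \right)} \right)} - 1174} = \sqrt{\frac{2 \left(24 - \left(\left(-10\right) \left(-1\right)\right)^{3} - \left(\left(-10\right) \left(-1\right)\right)^{4} - 11 \left(\left(-10\right) \left(-1\right)\right) + 2 \left(\left(-10\right) \left(-1\right)\right)^{2}\right)}{-6 - -10 + \left(\left(-10\right) \left(-1\right)\right)^{2}} - 1174} = \sqrt{\frac{2 \left(24 - 10^{3} - 10^{4} - 110 + 2 \cdot 10^{2}\right)}{-6 + 10 + 10^{2}} - 1174} = \sqrt{\frac{2 \left(24 - 1000 - 10000 - 110 + 2 \cdot 100\right)}{-6 + 10 + 100} - 1174} = \sqrt{\frac{2 \left(24 - 1000 - 10000 - 110 + 200\right)}{104} - 1174} = \sqrt{2 \cdot \frac{1}{104} \left(-10886\right) - 1174} = \sqrt{- \frac{5443}{26} - 1174} = \sqrt{- \frac{35967}{26}} = \frac{i \sqrt{935142}}{26}$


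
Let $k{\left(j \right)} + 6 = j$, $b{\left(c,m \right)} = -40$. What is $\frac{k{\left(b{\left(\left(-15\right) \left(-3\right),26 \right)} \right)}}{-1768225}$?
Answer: $\frac{46}{1768225} \approx 2.6015 \cdot 10^{-5}$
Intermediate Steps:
$k{\left(j \right)} = -6 + j$
$\frac{k{\left(b{\left(\left(-15\right) \left(-3\right),26 \right)} \right)}}{-1768225} = \frac{-6 - 40}{-1768225} = \left(-46\right) \left(- \frac{1}{1768225}\right) = \frac{46}{1768225}$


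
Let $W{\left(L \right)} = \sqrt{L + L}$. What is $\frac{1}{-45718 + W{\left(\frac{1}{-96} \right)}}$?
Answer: $- \frac{2194464}{100326505153} - \frac{4 i \sqrt{3}}{100326505153} \approx -2.1873 \cdot 10^{-5} - 6.9057 \cdot 10^{-11} i$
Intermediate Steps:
$W{\left(L \right)} = \sqrt{2} \sqrt{L}$ ($W{\left(L \right)} = \sqrt{2 L} = \sqrt{2} \sqrt{L}$)
$\frac{1}{-45718 + W{\left(\frac{1}{-96} \right)}} = \frac{1}{-45718 + \sqrt{2} \sqrt{\frac{1}{-96}}} = \frac{1}{-45718 + \sqrt{2} \sqrt{- \frac{1}{96}}} = \frac{1}{-45718 + \sqrt{2} \frac{i \sqrt{6}}{24}} = \frac{1}{-45718 + \frac{i \sqrt{3}}{12}}$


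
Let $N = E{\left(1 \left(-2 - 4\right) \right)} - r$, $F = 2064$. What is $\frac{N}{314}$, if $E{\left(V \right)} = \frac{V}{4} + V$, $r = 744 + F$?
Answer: $- \frac{5631}{628} \approx -8.9666$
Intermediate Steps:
$r = 2808$ ($r = 744 + 2064 = 2808$)
$E{\left(V \right)} = \frac{5 V}{4}$ ($E{\left(V \right)} = V \frac{1}{4} + V = \frac{V}{4} + V = \frac{5 V}{4}$)
$N = - \frac{5631}{2}$ ($N = \frac{5 \cdot 1 \left(-2 - 4\right)}{4} - 2808 = \frac{5 \cdot 1 \left(-6\right)}{4} - 2808 = \frac{5}{4} \left(-6\right) - 2808 = - \frac{15}{2} - 2808 = - \frac{5631}{2} \approx -2815.5$)
$\frac{N}{314} = - \frac{5631}{2 \cdot 314} = \left(- \frac{5631}{2}\right) \frac{1}{314} = - \frac{5631}{628}$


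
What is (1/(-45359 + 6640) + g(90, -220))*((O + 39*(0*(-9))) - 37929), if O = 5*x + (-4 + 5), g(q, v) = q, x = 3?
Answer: -4261799107/1249 ≈ -3.4122e+6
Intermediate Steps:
O = 16 (O = 5*3 + (-4 + 5) = 15 + 1 = 16)
(1/(-45359 + 6640) + g(90, -220))*((O + 39*(0*(-9))) - 37929) = (1/(-45359 + 6640) + 90)*((16 + 39*(0*(-9))) - 37929) = (1/(-38719) + 90)*((16 + 39*0) - 37929) = (-1/38719 + 90)*((16 + 0) - 37929) = 3484709*(16 - 37929)/38719 = (3484709/38719)*(-37913) = -4261799107/1249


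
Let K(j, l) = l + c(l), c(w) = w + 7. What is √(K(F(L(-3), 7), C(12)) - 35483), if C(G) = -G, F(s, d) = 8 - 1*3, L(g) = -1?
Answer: 10*I*√355 ≈ 188.41*I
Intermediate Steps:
c(w) = 7 + w
F(s, d) = 5 (F(s, d) = 8 - 3 = 5)
K(j, l) = 7 + 2*l (K(j, l) = l + (7 + l) = 7 + 2*l)
√(K(F(L(-3), 7), C(12)) - 35483) = √((7 + 2*(-1*12)) - 35483) = √((7 + 2*(-12)) - 35483) = √((7 - 24) - 35483) = √(-17 - 35483) = √(-35500) = 10*I*√355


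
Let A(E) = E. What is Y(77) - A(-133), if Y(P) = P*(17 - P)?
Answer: -4487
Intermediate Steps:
Y(77) - A(-133) = 77*(17 - 1*77) - 1*(-133) = 77*(17 - 77) + 133 = 77*(-60) + 133 = -4620 + 133 = -4487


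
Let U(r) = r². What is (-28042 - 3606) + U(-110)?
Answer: -19548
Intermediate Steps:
(-28042 - 3606) + U(-110) = (-28042 - 3606) + (-110)² = -31648 + 12100 = -19548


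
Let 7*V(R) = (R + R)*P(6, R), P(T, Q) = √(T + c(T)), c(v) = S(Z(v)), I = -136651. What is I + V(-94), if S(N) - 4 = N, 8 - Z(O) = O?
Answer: -136651 - 376*√3/7 ≈ -1.3674e+5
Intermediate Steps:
Z(O) = 8 - O
S(N) = 4 + N
c(v) = 12 - v (c(v) = 4 + (8 - v) = 12 - v)
P(T, Q) = 2*√3 (P(T, Q) = √(T + (12 - T)) = √12 = 2*√3)
V(R) = 4*R*√3/7 (V(R) = ((R + R)*(2*√3))/7 = ((2*R)*(2*√3))/7 = (4*R*√3)/7 = 4*R*√3/7)
I + V(-94) = -136651 + (4/7)*(-94)*√3 = -136651 - 376*√3/7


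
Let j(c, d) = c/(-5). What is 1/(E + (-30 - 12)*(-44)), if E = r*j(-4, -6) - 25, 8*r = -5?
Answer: 2/3645 ≈ 0.00054870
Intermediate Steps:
r = -5/8 (r = (⅛)*(-5) = -5/8 ≈ -0.62500)
j(c, d) = -c/5 (j(c, d) = c*(-⅕) = -c/5)
E = -51/2 (E = -(-1)*(-4)/8 - 25 = -5/8*⅘ - 25 = -½ - 25 = -51/2 ≈ -25.500)
1/(E + (-30 - 12)*(-44)) = 1/(-51/2 + (-30 - 12)*(-44)) = 1/(-51/2 - 42*(-44)) = 1/(-51/2 + 1848) = 1/(3645/2) = 2/3645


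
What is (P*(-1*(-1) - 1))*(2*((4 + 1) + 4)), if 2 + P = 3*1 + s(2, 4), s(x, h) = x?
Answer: 0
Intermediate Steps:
P = 3 (P = -2 + (3*1 + 2) = -2 + (3 + 2) = -2 + 5 = 3)
(P*(-1*(-1) - 1))*(2*((4 + 1) + 4)) = (3*(-1*(-1) - 1))*(2*((4 + 1) + 4)) = (3*(1 - 1))*(2*(5 + 4)) = (3*0)*(2*9) = 0*18 = 0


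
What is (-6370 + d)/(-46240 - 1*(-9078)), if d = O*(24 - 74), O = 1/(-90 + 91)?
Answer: 3210/18581 ≈ 0.17276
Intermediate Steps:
O = 1 (O = 1/1 = 1)
d = -50 (d = 1*(24 - 74) = 1*(-50) = -50)
(-6370 + d)/(-46240 - 1*(-9078)) = (-6370 - 50)/(-46240 - 1*(-9078)) = -6420/(-46240 + 9078) = -6420/(-37162) = -6420*(-1/37162) = 3210/18581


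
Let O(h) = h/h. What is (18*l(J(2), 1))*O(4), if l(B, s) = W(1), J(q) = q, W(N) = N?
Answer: 18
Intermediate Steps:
l(B, s) = 1
O(h) = 1
(18*l(J(2), 1))*O(4) = (18*1)*1 = 18*1 = 18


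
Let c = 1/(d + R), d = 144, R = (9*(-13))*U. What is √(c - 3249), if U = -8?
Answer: I*√105267570/180 ≈ 57.0*I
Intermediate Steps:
R = 936 (R = (9*(-13))*(-8) = -117*(-8) = 936)
c = 1/1080 (c = 1/(144 + 936) = 1/1080 ≈ 0.00092593)
√(c - 3249) = √(1/1080 - 3249) = √(-3508919/1080) = I*√105267570/180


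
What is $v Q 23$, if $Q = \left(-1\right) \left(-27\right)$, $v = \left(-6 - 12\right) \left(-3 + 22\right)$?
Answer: $-212382$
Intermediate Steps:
$v = -342$ ($v = \left(-18\right) 19 = -342$)
$Q = 27$
$v Q 23 = \left(-342\right) 27 \cdot 23 = \left(-9234\right) 23 = -212382$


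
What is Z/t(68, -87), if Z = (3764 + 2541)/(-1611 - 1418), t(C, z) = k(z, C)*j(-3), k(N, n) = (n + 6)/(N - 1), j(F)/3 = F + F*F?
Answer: 10670/77589 ≈ 0.13752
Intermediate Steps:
j(F) = 3*F + 3*F² (j(F) = 3*(F + F*F) = 3*(F + F²) = 3*F + 3*F²)
k(N, n) = (6 + n)/(-1 + N)
t(C, z) = 18*(6 + C)/(-1 + z) (t(C, z) = ((6 + C)/(-1 + z))*(3*(-3)*(1 - 3)) = ((6 + C)/(-1 + z))*(3*(-3)*(-2)) = ((6 + C)/(-1 + z))*18 = 18*(6 + C)/(-1 + z))
Z = -485/233 (Z = 6305/(-3029) = 6305*(-1/3029) = -485/233 ≈ -2.0815)
Z/t(68, -87) = -485*(-1 - 87)/(18*(6 + 68))/233 = -485/(233*(18*74/(-88))) = -485/(233*(18*(-1/88)*74)) = -485/(233*(-333/22)) = -485/233*(-22/333) = 10670/77589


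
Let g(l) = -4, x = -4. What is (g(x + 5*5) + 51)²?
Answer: 2209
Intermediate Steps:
(g(x + 5*5) + 51)² = (-4 + 51)² = 47² = 2209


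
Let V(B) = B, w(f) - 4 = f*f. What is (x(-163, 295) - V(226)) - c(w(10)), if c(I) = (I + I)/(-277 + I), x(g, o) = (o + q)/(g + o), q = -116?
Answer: -5102513/22836 ≈ -223.44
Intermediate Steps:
w(f) = 4 + f² (w(f) = 4 + f*f = 4 + f²)
x(g, o) = (-116 + o)/(g + o) (x(g, o) = (o - 116)/(g + o) = (-116 + o)/(g + o))
c(I) = 2*I/(-277 + I) (c(I) = (2*I)/(-277 + I) = 2*I/(-277 + I))
(x(-163, 295) - V(226)) - c(w(10)) = ((-116 + 295)/(-163 + 295) - 1*226) - 2*(4 + 10²)/(-277 + (4 + 10²)) = (179/132 - 226) - 2*(4 + 100)/(-277 + (4 + 100)) = ((1/132)*179 - 226) - 2*104/(-277 + 104) = (179/132 - 226) - 2*104/(-173) = -29653/132 - 2*104*(-1)/173 = -29653/132 - 1*(-208/173) = -29653/132 + 208/173 = -5102513/22836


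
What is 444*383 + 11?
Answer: 170063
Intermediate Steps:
444*383 + 11 = 170052 + 11 = 170063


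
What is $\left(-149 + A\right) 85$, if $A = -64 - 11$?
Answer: $-19040$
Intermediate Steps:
$A = -75$
$\left(-149 + A\right) 85 = \left(-149 - 75\right) 85 = \left(-224\right) 85 = -19040$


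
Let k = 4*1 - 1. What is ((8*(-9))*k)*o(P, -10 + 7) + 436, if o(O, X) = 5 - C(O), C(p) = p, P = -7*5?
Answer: -8204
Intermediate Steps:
P = -35
k = 3 (k = 4 - 1 = 3)
o(O, X) = 5 - O
((8*(-9))*k)*o(P, -10 + 7) + 436 = ((8*(-9))*3)*(5 - 1*(-35)) + 436 = (-72*3)*(5 + 35) + 436 = -216*40 + 436 = -8640 + 436 = -8204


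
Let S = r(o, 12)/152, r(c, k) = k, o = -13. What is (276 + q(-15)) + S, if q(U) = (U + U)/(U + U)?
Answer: 10529/38 ≈ 277.08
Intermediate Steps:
q(U) = 1 (q(U) = (2*U)/((2*U)) = (2*U)*(1/(2*U)) = 1)
S = 3/38 (S = 12/152 = 12*(1/152) = 3/38 ≈ 0.078947)
(276 + q(-15)) + S = (276 + 1) + 3/38 = 277 + 3/38 = 10529/38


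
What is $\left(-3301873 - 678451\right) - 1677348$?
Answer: $-5657672$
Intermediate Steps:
$\left(-3301873 - 678451\right) - 1677348 = -3980324 - 1677348 = -5657672$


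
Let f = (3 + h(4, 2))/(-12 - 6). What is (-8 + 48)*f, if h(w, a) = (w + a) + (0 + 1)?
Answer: -200/9 ≈ -22.222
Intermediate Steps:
h(w, a) = 1 + a + w (h(w, a) = (a + w) + 1 = 1 + a + w)
f = -5/9 (f = (3 + (1 + 2 + 4))/(-12 - 6) = (3 + 7)/(-18) = 10*(-1/18) = -5/9 ≈ -0.55556)
(-8 + 48)*f = (-8 + 48)*(-5/9) = 40*(-5/9) = -200/9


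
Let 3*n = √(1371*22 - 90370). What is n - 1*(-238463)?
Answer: 238463 + 4*I*√3763/3 ≈ 2.3846e+5 + 81.791*I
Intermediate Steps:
n = 4*I*√3763/3 (n = √(1371*22 - 90370)/3 = √(30162 - 90370)/3 = √(-60208)/3 = (4*I*√3763)/3 = 4*I*√3763/3 ≈ 81.791*I)
n - 1*(-238463) = 4*I*√3763/3 - 1*(-238463) = 4*I*√3763/3 + 238463 = 238463 + 4*I*√3763/3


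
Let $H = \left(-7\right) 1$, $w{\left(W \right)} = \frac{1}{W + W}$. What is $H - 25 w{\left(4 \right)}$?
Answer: $- \frac{81}{8} \approx -10.125$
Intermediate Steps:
$w{\left(W \right)} = \frac{1}{2 W}$
$H = -7$
$H - 25 w{\left(4 \right)} = -7 - 25 \frac{1}{2 \cdot 4} = -7 - 25 \cdot \frac{1}{2} \cdot \frac{1}{4} = -7 - \frac{25}{8} = - \frac{81}{8}$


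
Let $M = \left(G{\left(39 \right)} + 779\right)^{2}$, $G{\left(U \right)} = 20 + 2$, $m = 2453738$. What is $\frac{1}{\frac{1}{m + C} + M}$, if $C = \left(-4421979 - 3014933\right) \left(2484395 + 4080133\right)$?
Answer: $\frac{48819814603798}{31322841869611400597} \approx 1.5586 \cdot 10^{-6}$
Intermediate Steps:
$G{\left(U \right)} = 22$
$C = -48819817057536$ ($C = \left(-7436912\right) 6564528 = -48819817057536$)
$M = 641601$ ($M = \left(22 + 779\right)^{2} = 801^{2} = 641601$)
$\frac{1}{\frac{1}{m + C} + M} = \frac{1}{\frac{1}{2453738 - 48819817057536} + 641601} = \frac{1}{\frac{1}{-48819814603798} + 641601} = \frac{1}{- \frac{1}{48819814603798} + 641601} = \frac{1}{\frac{31322841869611400597}{48819814603798}} = \frac{48819814603798}{31322841869611400597}$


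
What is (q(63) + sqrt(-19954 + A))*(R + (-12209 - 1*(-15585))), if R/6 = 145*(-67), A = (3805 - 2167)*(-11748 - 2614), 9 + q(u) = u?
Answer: -2965356 - 54914*I*sqrt(23544910) ≈ -2.9654e+6 - 2.6646e+8*I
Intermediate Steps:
q(u) = -9 + u
A = -23524956 (A = 1638*(-14362) = -23524956)
R = -58290 (R = 6*(145*(-67)) = 6*(-9715) = -58290)
(q(63) + sqrt(-19954 + A))*(R + (-12209 - 1*(-15585))) = ((-9 + 63) + sqrt(-19954 - 23524956))*(-58290 + (-12209 - 1*(-15585))) = (54 + sqrt(-23544910))*(-58290 + (-12209 + 15585)) = (54 + I*sqrt(23544910))*(-58290 + 3376) = (54 + I*sqrt(23544910))*(-54914) = -2965356 - 54914*I*sqrt(23544910)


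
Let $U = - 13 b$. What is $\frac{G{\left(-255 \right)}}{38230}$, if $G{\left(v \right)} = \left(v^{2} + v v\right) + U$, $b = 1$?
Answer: $\frac{130037}{38230} \approx 3.4014$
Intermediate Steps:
$U = -13$ ($U = \left(-13\right) 1 = -13$)
$G{\left(v \right)} = -13 + 2 v^{2}$ ($G{\left(v \right)} = \left(v^{2} + v v\right) - 13 = \left(v^{2} + v^{2}\right) - 13 = 2 v^{2} - 13 = -13 + 2 v^{2}$)
$\frac{G{\left(-255 \right)}}{38230} = \frac{-13 + 2 \left(-255\right)^{2}}{38230} = \left(-13 + 2 \cdot 65025\right) \frac{1}{38230} = \left(-13 + 130050\right) \frac{1}{38230} = 130037 \cdot \frac{1}{38230} = \frac{130037}{38230}$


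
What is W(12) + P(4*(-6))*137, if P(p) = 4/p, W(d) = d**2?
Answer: 727/6 ≈ 121.17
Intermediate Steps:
W(12) + P(4*(-6))*137 = 12**2 + (4/((4*(-6))))*137 = 144 + (4/(-24))*137 = 144 + (4*(-1/24))*137 = 144 - 1/6*137 = 144 - 137/6 = 727/6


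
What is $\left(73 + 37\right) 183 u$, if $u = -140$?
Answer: $-2818200$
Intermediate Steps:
$\left(73 + 37\right) 183 u = \left(73 + 37\right) 183 \left(-140\right) = 110 \cdot 183 \left(-140\right) = 20130 \left(-140\right) = -2818200$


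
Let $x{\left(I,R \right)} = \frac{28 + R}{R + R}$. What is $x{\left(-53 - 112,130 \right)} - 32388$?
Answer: $- \frac{4210361}{130} \approx -32387.0$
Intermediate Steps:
$x{\left(I,R \right)} = \frac{28 + R}{2 R}$
$x{\left(-53 - 112,130 \right)} - 32388 = \frac{28 + 130}{2 \cdot 130} - 32388 = \frac{1}{2} \cdot \frac{1}{130} \cdot 158 - 32388 = \frac{79}{130} - 32388 = - \frac{4210361}{130}$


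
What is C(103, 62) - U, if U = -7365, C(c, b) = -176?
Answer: 7189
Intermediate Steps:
C(103, 62) - U = -176 - 1*(-7365) = -176 + 7365 = 7189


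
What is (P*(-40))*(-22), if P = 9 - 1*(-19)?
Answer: 24640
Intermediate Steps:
P = 28 (P = 9 + 19 = 28)
(P*(-40))*(-22) = (28*(-40))*(-22) = -1120*(-22) = 24640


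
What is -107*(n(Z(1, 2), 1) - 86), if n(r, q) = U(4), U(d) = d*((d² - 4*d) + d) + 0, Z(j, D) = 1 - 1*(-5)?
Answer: 7490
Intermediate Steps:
Z(j, D) = 6 (Z(j, D) = 1 + 5 = 6)
U(d) = d*(d² - 3*d) (U(d) = d*(d² - 3*d) + 0 = d*(d² - 3*d))
n(r, q) = 16 (n(r, q) = 4²*(-3 + 4) = 16*1 = 16)
-107*(n(Z(1, 2), 1) - 86) = -107*(16 - 86) = -107*(-70) = 7490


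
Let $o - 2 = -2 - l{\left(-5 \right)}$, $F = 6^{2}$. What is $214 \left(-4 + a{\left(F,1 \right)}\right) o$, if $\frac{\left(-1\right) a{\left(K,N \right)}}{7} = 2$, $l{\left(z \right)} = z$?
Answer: $-19260$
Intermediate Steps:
$F = 36$
$o = 5$ ($o = 2 - -3 = 2 + \left(-2 + 5\right) = 2 + 3 = 5$)
$a{\left(K,N \right)} = -14$ ($a{\left(K,N \right)} = \left(-7\right) 2 = -14$)
$214 \left(-4 + a{\left(F,1 \right)}\right) o = 214 \left(-4 - 14\right) 5 = 214 \left(\left(-18\right) 5\right) = 214 \left(-90\right) = -19260$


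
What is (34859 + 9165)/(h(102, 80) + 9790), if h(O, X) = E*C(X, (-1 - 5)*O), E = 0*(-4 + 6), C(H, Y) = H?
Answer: 22012/4895 ≈ 4.4968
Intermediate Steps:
E = 0 (E = 0*2 = 0)
h(O, X) = 0 (h(O, X) = 0*X = 0)
(34859 + 9165)/(h(102, 80) + 9790) = (34859 + 9165)/(0 + 9790) = 44024/9790 = 44024*(1/9790) = 22012/4895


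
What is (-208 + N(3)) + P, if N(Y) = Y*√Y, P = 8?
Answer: -200 + 3*√3 ≈ -194.80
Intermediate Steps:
N(Y) = Y^(3/2)
(-208 + N(3)) + P = (-208 + 3^(3/2)) + 8 = (-208 + 3*√3) + 8 = -200 + 3*√3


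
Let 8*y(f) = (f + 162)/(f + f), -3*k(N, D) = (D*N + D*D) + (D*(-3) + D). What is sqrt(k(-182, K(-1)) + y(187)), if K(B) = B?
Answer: I*sqrt(309937353)/2244 ≈ 7.8454*I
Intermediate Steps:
k(N, D) = -D**2/3 + 2*D/3 - D*N/3 (k(N, D) = -((D*N + D*D) + (D*(-3) + D))/3 = -((D*N + D**2) + (-3*D + D))/3 = -((D**2 + D*N) - 2*D)/3 = -(D**2 - 2*D + D*N)/3 = -D**2/3 + 2*D/3 - D*N/3)
y(f) = (162 + f)/(16*f) (y(f) = ((f + 162)/(f + f))/8 = ((162 + f)/((2*f)))/8 = ((162 + f)*(1/(2*f)))/8 = ((162 + f)/(2*f))/8 = (162 + f)/(16*f))
sqrt(k(-182, K(-1)) + y(187)) = sqrt((1/3)*(-1)*(2 - 1*(-1) - 1*(-182)) + (1/16)*(162 + 187)/187) = sqrt((1/3)*(-1)*(2 + 1 + 182) + (1/16)*(1/187)*349) = sqrt((1/3)*(-1)*185 + 349/2992) = sqrt(-185/3 + 349/2992) = sqrt(-552473/8976) = I*sqrt(309937353)/2244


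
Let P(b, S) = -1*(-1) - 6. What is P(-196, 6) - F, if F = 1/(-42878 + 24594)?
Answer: -91419/18284 ≈ -4.9999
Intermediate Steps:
P(b, S) = -5 (P(b, S) = 1 - 6 = -5)
F = -1/18284 (F = 1/(-18284) = -1/18284 ≈ -5.4693e-5)
P(-196, 6) - F = -5 - 1*(-1/18284) = -5 + 1/18284 = -91419/18284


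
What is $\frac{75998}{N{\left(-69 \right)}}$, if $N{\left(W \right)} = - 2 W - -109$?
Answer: $\frac{5846}{19} \approx 307.68$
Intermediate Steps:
$N{\left(W \right)} = 109 - 2 W$ ($N{\left(W \right)} = - 2 W + 109 = 109 - 2 W$)
$\frac{75998}{N{\left(-69 \right)}} = \frac{75998}{109 - -138} = \frac{75998}{109 + 138} = \frac{75998}{247} = 75998 \cdot \frac{1}{247} = \frac{5846}{19}$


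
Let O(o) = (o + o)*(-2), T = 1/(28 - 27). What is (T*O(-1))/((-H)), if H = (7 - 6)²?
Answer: -4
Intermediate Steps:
H = 1 (H = 1² = 1)
T = 1 (T = 1/1 = 1)
O(o) = -4*o (O(o) = (2*o)*(-2) = -4*o)
(T*O(-1))/((-H)) = (1*(-4*(-1)))/((-1*1)) = (1*4)/(-1) = 4*(-1) = -4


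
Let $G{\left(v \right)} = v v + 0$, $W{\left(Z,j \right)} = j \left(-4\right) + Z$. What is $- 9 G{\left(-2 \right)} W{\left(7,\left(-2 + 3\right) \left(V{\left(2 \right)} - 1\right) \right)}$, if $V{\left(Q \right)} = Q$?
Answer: $-108$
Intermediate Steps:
$W{\left(Z,j \right)} = Z - 4 j$ ($W{\left(Z,j \right)} = - 4 j + Z = Z - 4 j$)
$G{\left(v \right)} = v^{2}$ ($G{\left(v \right)} = v^{2} + 0 = v^{2}$)
$- 9 G{\left(-2 \right)} W{\left(7,\left(-2 + 3\right) \left(V{\left(2 \right)} - 1\right) \right)} = - 9 \left(-2\right)^{2} \left(7 - 4 \left(-2 + 3\right) \left(2 - 1\right)\right) = \left(-9\right) 4 \left(7 - 4 \cdot 1 \cdot 1\right) = - 36 \left(7 - 4\right) = \left(-36\right) 3 = -108$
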